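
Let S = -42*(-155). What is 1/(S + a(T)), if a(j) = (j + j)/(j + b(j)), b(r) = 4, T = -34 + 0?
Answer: 15/97684 ≈ 0.00015356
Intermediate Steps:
T = -34
S = 6510
a(j) = 2*j/(4 + j) (a(j) = (j + j)/(j + 4) = (2*j)/(4 + j) = 2*j/(4 + j))
1/(S + a(T)) = 1/(6510 + 2*(-34)/(4 - 34)) = 1/(6510 + 2*(-34)/(-30)) = 1/(6510 + 2*(-34)*(-1/30)) = 1/(6510 + 34/15) = 1/(97684/15) = 15/97684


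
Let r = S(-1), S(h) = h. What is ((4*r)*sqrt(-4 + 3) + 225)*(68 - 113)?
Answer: -10125 + 180*I ≈ -10125.0 + 180.0*I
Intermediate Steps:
r = -1
((4*r)*sqrt(-4 + 3) + 225)*(68 - 113) = ((4*(-1))*sqrt(-4 + 3) + 225)*(68 - 113) = (-4*I + 225)*(-45) = (225 - 4*I)*(-45) = -10125 + 180*I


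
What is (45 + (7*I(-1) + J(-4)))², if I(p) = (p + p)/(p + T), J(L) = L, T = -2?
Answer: 18769/9 ≈ 2085.4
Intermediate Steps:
I(p) = 2*p/(-2 + p) (I(p) = (p + p)/(p - 2) = (2*p)/(-2 + p) = 2*p/(-2 + p))
(45 + (7*I(-1) + J(-4)))² = (45 + (7*(2*(-1)/(-2 - 1)) - 4))² = (45 + (7*(2*(-1)/(-3)) - 4))² = (45 + (7*(2*(-1)*(-⅓)) - 4))² = (45 + (7*(⅔) - 4))² = (45 + (14/3 - 4))² = (45 + ⅔)² = (137/3)² = 18769/9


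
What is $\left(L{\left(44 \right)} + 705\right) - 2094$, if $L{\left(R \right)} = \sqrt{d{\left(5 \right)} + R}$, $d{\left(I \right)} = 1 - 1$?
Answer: $-1389 + 2 \sqrt{11} \approx -1382.4$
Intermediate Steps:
$d{\left(I \right)} = 0$ ($d{\left(I \right)} = 1 - 1 = 0$)
$L{\left(R \right)} = \sqrt{R}$ ($L{\left(R \right)} = \sqrt{0 + R} = \sqrt{R}$)
$\left(L{\left(44 \right)} + 705\right) - 2094 = \left(\sqrt{44} + 705\right) - 2094 = \left(2 \sqrt{11} + 705\right) - 2094 = \left(705 + 2 \sqrt{11}\right) - 2094 = -1389 + 2 \sqrt{11}$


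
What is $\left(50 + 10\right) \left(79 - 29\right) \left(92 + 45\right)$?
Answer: $411000$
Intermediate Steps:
$\left(50 + 10\right) \left(79 - 29\right) \left(92 + 45\right) = 60 \cdot 50 \cdot 137 = 3000 \cdot 137 = 411000$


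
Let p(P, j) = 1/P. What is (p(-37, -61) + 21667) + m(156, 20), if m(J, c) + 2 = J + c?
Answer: 808116/37 ≈ 21841.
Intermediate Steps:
m(J, c) = -2 + J + c (m(J, c) = -2 + (J + c) = -2 + J + c)
(p(-37, -61) + 21667) + m(156, 20) = (1/(-37) + 21667) + (-2 + 156 + 20) = (-1/37 + 21667) + 174 = 801678/37 + 174 = 808116/37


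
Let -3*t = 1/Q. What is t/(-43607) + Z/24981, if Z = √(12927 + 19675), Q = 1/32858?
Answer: 32858/130821 + √32602/24981 ≈ 0.25840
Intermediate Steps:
Q = 1/32858 ≈ 3.0434e-5
t = -32858/3 (t = -1/(3*1/32858) = -⅓*32858 = -32858/3 ≈ -10953.)
Z = √32602 ≈ 180.56
t/(-43607) + Z/24981 = -32858/3/(-43607) + √32602/24981 = -32858/3*(-1/43607) + √32602*(1/24981) = 32858/130821 + √32602/24981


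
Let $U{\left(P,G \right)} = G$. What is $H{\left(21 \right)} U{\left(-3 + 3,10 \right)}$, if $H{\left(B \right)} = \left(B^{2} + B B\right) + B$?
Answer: $9030$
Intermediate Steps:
$H{\left(B \right)} = B + 2 B^{2}$ ($H{\left(B \right)} = \left(B^{2} + B^{2}\right) + B = 2 B^{2} + B = B + 2 B^{2}$)
$H{\left(21 \right)} U{\left(-3 + 3,10 \right)} = 21 \left(1 + 2 \cdot 21\right) 10 = 21 \left(1 + 42\right) 10 = 21 \cdot 43 \cdot 10 = 903 \cdot 10 = 9030$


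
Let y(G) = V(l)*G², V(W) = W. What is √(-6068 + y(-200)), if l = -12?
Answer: 2*I*√121517 ≈ 697.19*I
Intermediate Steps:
y(G) = -12*G²
√(-6068 + y(-200)) = √(-6068 - 12*(-200)²) = √(-6068 - 12*40000) = √(-6068 - 480000) = √(-486068) = 2*I*√121517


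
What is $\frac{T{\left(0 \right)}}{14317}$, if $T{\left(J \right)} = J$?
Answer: $0$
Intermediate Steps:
$\frac{T{\left(0 \right)}}{14317} = \frac{1}{14317} \cdot 0 = 0$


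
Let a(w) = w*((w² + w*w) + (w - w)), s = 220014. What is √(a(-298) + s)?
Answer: I*√52707170 ≈ 7260.0*I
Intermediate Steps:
a(w) = 2*w³ (a(w) = w*((w² + w²) + 0) = w*(2*w² + 0) = w*(2*w²) = 2*w³)
√(a(-298) + s) = √(2*(-298)³ + 220014) = √(2*(-26463592) + 220014) = √(-52927184 + 220014) = √(-52707170) = I*√52707170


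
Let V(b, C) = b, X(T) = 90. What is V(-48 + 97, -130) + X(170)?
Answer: 139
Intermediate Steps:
V(-48 + 97, -130) + X(170) = (-48 + 97) + 90 = 49 + 90 = 139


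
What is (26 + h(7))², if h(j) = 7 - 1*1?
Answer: 1024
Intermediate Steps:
h(j) = 6 (h(j) = 7 - 1 = 6)
(26 + h(7))² = (26 + 6)² = 32² = 1024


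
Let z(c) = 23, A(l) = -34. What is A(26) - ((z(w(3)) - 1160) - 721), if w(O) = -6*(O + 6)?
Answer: 1824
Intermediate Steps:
w(O) = -36 - 6*O (w(O) = -6*(6 + O) = -36 - 6*O)
A(26) - ((z(w(3)) - 1160) - 721) = -34 - ((23 - 1160) - 721) = -34 - (-1137 - 721) = -34 - 1*(-1858) = -34 + 1858 = 1824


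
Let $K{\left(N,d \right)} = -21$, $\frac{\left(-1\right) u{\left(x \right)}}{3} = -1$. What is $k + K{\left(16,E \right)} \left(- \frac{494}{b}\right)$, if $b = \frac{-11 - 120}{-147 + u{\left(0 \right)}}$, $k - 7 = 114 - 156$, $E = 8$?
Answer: $\frac{1489271}{131} \approx 11368.0$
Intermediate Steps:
$u{\left(x \right)} = 3$ ($u{\left(x \right)} = \left(-3\right) \left(-1\right) = 3$)
$k = -35$ ($k = 7 + \left(114 - 156\right) = 7 - 42 = -35$)
$b = \frac{131}{144}$ ($b = \frac{-11 - 120}{-147 + 3} = - \frac{131}{-144} = \left(-131\right) \left(- \frac{1}{144}\right) = \frac{131}{144} \approx 0.90972$)
$k + K{\left(16,E \right)} \left(- \frac{494}{b}\right) = -35 - 21 \left(- \frac{494}{\frac{131}{144}}\right) = -35 - 21 \left(\left(-494\right) \frac{144}{131}\right) = -35 - - \frac{1493856}{131} = -35 + \frac{1493856}{131} = \frac{1489271}{131}$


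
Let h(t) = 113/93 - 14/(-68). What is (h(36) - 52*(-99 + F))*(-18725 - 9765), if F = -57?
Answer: -365450304065/1581 ≈ -2.3115e+8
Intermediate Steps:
h(t) = 4493/3162 (h(t) = 113*(1/93) - 14*(-1/68) = 113/93 + 7/34 = 4493/3162)
(h(36) - 52*(-99 + F))*(-18725 - 9765) = (4493/3162 - 52*(-99 - 57))*(-18725 - 9765) = (4493/3162 - 52*(-156))*(-28490) = (4493/3162 + 8112)*(-28490) = (25654637/3162)*(-28490) = -365450304065/1581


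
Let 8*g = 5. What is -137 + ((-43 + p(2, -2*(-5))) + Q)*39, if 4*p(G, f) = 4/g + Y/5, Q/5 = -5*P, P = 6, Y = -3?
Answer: -152149/20 ≈ -7607.5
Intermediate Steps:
g = 5/8 (g = (⅛)*5 = 5/8 ≈ 0.62500)
Q = -150 (Q = 5*(-5*6) = 5*(-30) = -150)
p(G, f) = 29/20 (p(G, f) = (4/(5/8) - 3/5)/4 = (4*(8/5) - 3*⅕)/4 = (32/5 - ⅗)/4 = (¼)*(29/5) = 29/20)
-137 + ((-43 + p(2, -2*(-5))) + Q)*39 = -137 + ((-43 + 29/20) - 150)*39 = -137 + (-831/20 - 150)*39 = -137 - 3831/20*39 = -137 - 149409/20 = -152149/20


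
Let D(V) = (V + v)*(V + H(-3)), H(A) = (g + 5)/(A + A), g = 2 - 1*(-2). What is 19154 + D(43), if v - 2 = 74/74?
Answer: 21063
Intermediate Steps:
g = 4 (g = 2 + 2 = 4)
v = 3 (v = 2 + 74/74 = 2 + 74*(1/74) = 2 + 1 = 3)
H(A) = 9/(2*A) (H(A) = (4 + 5)/(A + A) = 9/((2*A)) = 9*(1/(2*A)) = 9/(2*A))
D(V) = (3 + V)*(-3/2 + V) (D(V) = (V + 3)*(V + (9/2)/(-3)) = (3 + V)*(V + (9/2)*(-⅓)) = (3 + V)*(V - 3/2) = (3 + V)*(-3/2 + V))
19154 + D(43) = 19154 + (-9/2 + 43² + (3/2)*43) = 19154 + (-9/2 + 1849 + 129/2) = 19154 + 1909 = 21063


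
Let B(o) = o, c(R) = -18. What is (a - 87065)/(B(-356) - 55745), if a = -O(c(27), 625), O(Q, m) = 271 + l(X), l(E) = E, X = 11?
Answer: 87347/56101 ≈ 1.5570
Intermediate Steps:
O(Q, m) = 282 (O(Q, m) = 271 + 11 = 282)
a = -282 (a = -1*282 = -282)
(a - 87065)/(B(-356) - 55745) = (-282 - 87065)/(-356 - 55745) = -87347/(-56101) = -87347*(-1/56101) = 87347/56101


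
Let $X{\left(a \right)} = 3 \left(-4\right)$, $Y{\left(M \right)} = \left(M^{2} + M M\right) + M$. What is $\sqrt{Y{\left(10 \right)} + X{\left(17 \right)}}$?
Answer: $3 \sqrt{22} \approx 14.071$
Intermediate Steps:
$Y{\left(M \right)} = M + 2 M^{2}$ ($Y{\left(M \right)} = \left(M^{2} + M^{2}\right) + M = 2 M^{2} + M = M + 2 M^{2}$)
$X{\left(a \right)} = -12$
$\sqrt{Y{\left(10 \right)} + X{\left(17 \right)}} = \sqrt{10 \left(1 + 2 \cdot 10\right) - 12} = \sqrt{10 \left(1 + 20\right) - 12} = \sqrt{10 \cdot 21 - 12} = \sqrt{210 - 12} = \sqrt{198} = 3 \sqrt{22}$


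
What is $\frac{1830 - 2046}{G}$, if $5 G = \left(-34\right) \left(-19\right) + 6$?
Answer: $- \frac{270}{163} \approx -1.6564$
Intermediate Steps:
$G = \frac{652}{5}$ ($G = \frac{\left(-34\right) \left(-19\right) + 6}{5} = \frac{646 + 6}{5} = \frac{1}{5} \cdot 652 = \frac{652}{5} \approx 130.4$)
$\frac{1830 - 2046}{G} = \frac{1830 - 2046}{\frac{652}{5}} = \left(-216\right) \frac{5}{652} = - \frac{270}{163}$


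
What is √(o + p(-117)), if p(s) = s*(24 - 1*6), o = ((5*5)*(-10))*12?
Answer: I*√5106 ≈ 71.456*I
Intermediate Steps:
o = -3000 (o = (25*(-10))*12 = -250*12 = -3000)
p(s) = 18*s (p(s) = s*(24 - 6) = s*18 = 18*s)
√(o + p(-117)) = √(-3000 + 18*(-117)) = √(-3000 - 2106) = √(-5106) = I*√5106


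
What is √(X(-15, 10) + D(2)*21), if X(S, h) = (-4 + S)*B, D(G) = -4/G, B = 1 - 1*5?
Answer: √34 ≈ 5.8309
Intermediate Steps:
B = -4 (B = 1 - 5 = -4)
X(S, h) = 16 - 4*S (X(S, h) = (-4 + S)*(-4) = 16 - 4*S)
√(X(-15, 10) + D(2)*21) = √((16 - 4*(-15)) - 4/2*21) = √((16 + 60) - 4*½*21) = √(76 - 2*21) = √(76 - 42) = √34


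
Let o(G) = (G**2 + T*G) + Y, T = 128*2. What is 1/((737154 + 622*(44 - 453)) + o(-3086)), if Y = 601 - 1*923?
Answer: 1/9215814 ≈ 1.0851e-7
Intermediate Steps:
T = 256
Y = -322 (Y = 601 - 923 = -322)
o(G) = -322 + G**2 + 256*G (o(G) = (G**2 + 256*G) - 322 = -322 + G**2 + 256*G)
1/((737154 + 622*(44 - 453)) + o(-3086)) = 1/((737154 + 622*(44 - 453)) + (-322 + (-3086)**2 + 256*(-3086))) = 1/((737154 + 622*(-409)) + (-322 + 9523396 - 790016)) = 1/((737154 - 254398) + 8733058) = 1/(482756 + 8733058) = 1/9215814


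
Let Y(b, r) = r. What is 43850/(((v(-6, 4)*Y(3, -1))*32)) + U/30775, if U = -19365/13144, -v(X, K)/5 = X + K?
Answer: -44344051517/323605280 ≈ -137.03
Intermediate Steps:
v(X, K) = -5*K - 5*X (v(X, K) = -5*(X + K) = -5*(K + X) = -5*K - 5*X)
U = -19365/13144 (U = -19365*1/13144 = -19365/13144 ≈ -1.4733)
43850/(((v(-6, 4)*Y(3, -1))*32)) + U/30775 = 43850/((((-5*4 - 5*(-6))*(-1))*32)) - 19365/13144/30775 = 43850/((((-20 + 30)*(-1))*32)) - 19365/13144*1/30775 = 43850/(((10*(-1))*32)) - 3873/80901320 = 43850/((-10*32)) - 3873/80901320 = 43850/(-320) - 3873/80901320 = 43850*(-1/320) - 3873/80901320 = -4385/32 - 3873/80901320 = -44344051517/323605280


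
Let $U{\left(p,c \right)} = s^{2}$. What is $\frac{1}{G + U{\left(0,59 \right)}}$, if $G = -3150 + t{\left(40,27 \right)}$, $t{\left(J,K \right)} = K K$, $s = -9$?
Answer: $- \frac{1}{2340} \approx -0.00042735$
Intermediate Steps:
$U{\left(p,c \right)} = 81$ ($U{\left(p,c \right)} = \left(-9\right)^{2} = 81$)
$t{\left(J,K \right)} = K^{2}$
$G = -2421$ ($G = -3150 + 27^{2} = -3150 + 729 = -2421$)
$\frac{1}{G + U{\left(0,59 \right)}} = \frac{1}{-2421 + 81} = \frac{1}{-2340} = - \frac{1}{2340}$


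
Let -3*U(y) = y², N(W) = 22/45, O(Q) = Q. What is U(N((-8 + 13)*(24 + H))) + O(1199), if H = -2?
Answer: 7283441/6075 ≈ 1198.9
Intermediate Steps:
N(W) = 22/45 (N(W) = 22*(1/45) = 22/45)
U(y) = -y²/3
U(N((-8 + 13)*(24 + H))) + O(1199) = -(22/45)²/3 + 1199 = -⅓*484/2025 + 1199 = -484/6075 + 1199 = 7283441/6075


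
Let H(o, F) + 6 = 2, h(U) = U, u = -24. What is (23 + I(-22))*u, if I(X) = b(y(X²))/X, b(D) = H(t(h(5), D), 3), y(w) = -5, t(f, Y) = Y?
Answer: -6120/11 ≈ -556.36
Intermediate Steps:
H(o, F) = -4 (H(o, F) = -6 + 2 = -4)
b(D) = -4
I(X) = -4/X
(23 + I(-22))*u = (23 - 4/(-22))*(-24) = (23 - 4*(-1/22))*(-24) = (23 + 2/11)*(-24) = (255/11)*(-24) = -6120/11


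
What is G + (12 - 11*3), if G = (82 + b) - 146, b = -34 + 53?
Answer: -66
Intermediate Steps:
b = 19
G = -45 (G = (82 + 19) - 146 = 101 - 146 = -45)
G + (12 - 11*3) = -45 + (12 - 11*3) = -45 + (12 - 33) = -45 - 21 = -66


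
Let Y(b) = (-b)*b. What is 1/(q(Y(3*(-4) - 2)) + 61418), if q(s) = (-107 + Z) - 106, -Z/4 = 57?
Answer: 1/60977 ≈ 1.6400e-5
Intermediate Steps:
Z = -228 (Z = -4*57 = -228)
Y(b) = -b**2
q(s) = -441 (q(s) = (-107 - 228) - 106 = -335 - 106 = -441)
1/(q(Y(3*(-4) - 2)) + 61418) = 1/(-441 + 61418) = 1/60977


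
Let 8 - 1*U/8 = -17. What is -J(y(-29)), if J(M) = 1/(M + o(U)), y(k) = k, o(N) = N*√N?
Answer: 1/(29 - 2000*√2) ≈ -0.00035722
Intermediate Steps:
U = 200 (U = 64 - 8*(-17) = 64 + 136 = 200)
o(N) = N^(3/2)
J(M) = 1/(M + 2000*√2) (J(M) = 1/(M + 200^(3/2)) = 1/(M + 2000*√2))
-J(y(-29)) = -1/(-29 + 2000*√2)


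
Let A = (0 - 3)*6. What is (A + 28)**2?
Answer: 100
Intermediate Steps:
A = -18 (A = -3*6 = -18)
(A + 28)**2 = (-18 + 28)**2 = 10**2 = 100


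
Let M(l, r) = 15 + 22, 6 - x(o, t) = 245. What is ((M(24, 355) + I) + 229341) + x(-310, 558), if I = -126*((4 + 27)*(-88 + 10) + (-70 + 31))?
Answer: 538721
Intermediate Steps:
x(o, t) = -239 (x(o, t) = 6 - 1*245 = 6 - 245 = -239)
M(l, r) = 37
I = 309582 (I = -126*(31*(-78) - 39) = -126*(-2418 - 39) = -126*(-2457) = 309582)
((M(24, 355) + I) + 229341) + x(-310, 558) = ((37 + 309582) + 229341) - 239 = (309619 + 229341) - 239 = 538960 - 239 = 538721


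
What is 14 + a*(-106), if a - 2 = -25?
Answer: 2452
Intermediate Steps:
a = -23 (a = 2 - 25 = -23)
14 + a*(-106) = 14 - 23*(-106) = 14 + 2438 = 2452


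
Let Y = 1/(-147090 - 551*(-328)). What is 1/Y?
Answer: 33638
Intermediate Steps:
Y = 1/33638 (Y = 1/(-147090 + 180728) = 1/33638 ≈ 2.9728e-5)
1/Y = 1/(1/33638) = 33638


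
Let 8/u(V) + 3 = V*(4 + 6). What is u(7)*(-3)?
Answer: -24/67 ≈ -0.35821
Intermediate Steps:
u(V) = 8/(-3 + 10*V) (u(V) = 8/(-3 + V*(4 + 6)) = 8/(-3 + V*10) = 8/(-3 + 10*V))
u(7)*(-3) = (8/(-3 + 10*7))*(-3) = (8/(-3 + 70))*(-3) = (8/67)*(-3) = -24/67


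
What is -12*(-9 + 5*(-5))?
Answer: 408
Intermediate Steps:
-12*(-9 + 5*(-5)) = -12*(-9 - 25) = -12*(-34) = -1*(-408) = 408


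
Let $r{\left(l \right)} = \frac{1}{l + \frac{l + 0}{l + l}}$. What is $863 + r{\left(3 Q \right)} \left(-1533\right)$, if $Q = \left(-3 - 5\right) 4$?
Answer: $\frac{167899}{191} \approx 879.05$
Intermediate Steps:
$Q = -32$ ($Q = \left(-8\right) 4 = -32$)
$r{\left(l \right)} = \frac{1}{\frac{1}{2} + l}$ ($r{\left(l \right)} = \frac{1}{l + \frac{l}{2 l}} = \frac{1}{l + l \frac{1}{2 l}} = \frac{1}{l + \frac{1}{2}} = \frac{1}{\frac{1}{2} + l}$)
$863 + r{\left(3 Q \right)} \left(-1533\right) = 863 + \frac{2}{1 + 2 \cdot 3 \left(-32\right)} \left(-1533\right) = 863 + \frac{2}{1 + 2 \left(-96\right)} \left(-1533\right) = 863 + \frac{2}{1 - 192} \left(-1533\right) = 863 + \frac{2}{-191} \left(-1533\right) = 863 + 2 \left(- \frac{1}{191}\right) \left(-1533\right) = 863 - - \frac{3066}{191} = 863 + \frac{3066}{191} = \frac{167899}{191}$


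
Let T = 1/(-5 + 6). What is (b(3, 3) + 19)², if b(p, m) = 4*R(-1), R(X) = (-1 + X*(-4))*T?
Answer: 961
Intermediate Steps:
T = 1 (T = 1/1 = 1)
R(X) = -1 - 4*X (R(X) = (-1 + X*(-4))*1 = (-1 - 4*X)*1 = -1 - 4*X)
b(p, m) = 12 (b(p, m) = 4*(-1 - 4*(-1)) = 4*(-1 + 4) = 4*3 = 12)
(b(3, 3) + 19)² = (12 + 19)² = 31² = 961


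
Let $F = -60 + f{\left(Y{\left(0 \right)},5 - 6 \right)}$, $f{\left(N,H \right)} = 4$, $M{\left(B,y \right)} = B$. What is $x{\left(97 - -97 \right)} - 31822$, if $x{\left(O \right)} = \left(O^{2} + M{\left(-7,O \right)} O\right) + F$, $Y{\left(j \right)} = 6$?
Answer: $4400$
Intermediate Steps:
$F = -56$ ($F = -60 + 4 = -56$)
$x{\left(O \right)} = -56 + O^{2} - 7 O$ ($x{\left(O \right)} = \left(O^{2} - 7 O\right) - 56 = -56 + O^{2} - 7 O$)
$x{\left(97 - -97 \right)} - 31822 = \left(-56 + \left(97 - -97\right)^{2} - 7 \left(97 - -97\right)\right) - 31822 = \left(-56 + \left(97 + 97\right)^{2} - 7 \left(97 + 97\right)\right) - 31822 = \left(-56 + 194^{2} - 1358\right) - 31822 = \left(-56 + 37636 - 1358\right) - 31822 = 36222 - 31822 = 4400$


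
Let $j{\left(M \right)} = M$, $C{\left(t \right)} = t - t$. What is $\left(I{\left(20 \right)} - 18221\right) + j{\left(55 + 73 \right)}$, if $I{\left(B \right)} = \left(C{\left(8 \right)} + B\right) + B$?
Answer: $-18053$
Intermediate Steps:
$C{\left(t \right)} = 0$
$I{\left(B \right)} = 2 B$ ($I{\left(B \right)} = \left(0 + B\right) + B = B + B = 2 B$)
$\left(I{\left(20 \right)} - 18221\right) + j{\left(55 + 73 \right)} = \left(2 \cdot 20 - 18221\right) + \left(55 + 73\right) = \left(40 - 18221\right) + 128 = -18181 + 128 = -18053$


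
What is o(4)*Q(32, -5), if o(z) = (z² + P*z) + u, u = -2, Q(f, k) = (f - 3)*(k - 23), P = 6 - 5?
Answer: -14616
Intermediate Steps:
P = 1
Q(f, k) = (-23 + k)*(-3 + f) (Q(f, k) = (-3 + f)*(-23 + k) = (-23 + k)*(-3 + f))
o(z) = -2 + z + z² (o(z) = (z² + 1*z) - 2 = (z² + z) - 2 = (z + z²) - 2 = -2 + z + z²)
o(4)*Q(32, -5) = (-2 + 4 + 4²)*(69 - 23*32 - 3*(-5) + 32*(-5)) = (-2 + 4 + 16)*(69 - 736 + 15 - 160) = 18*(-812) = -14616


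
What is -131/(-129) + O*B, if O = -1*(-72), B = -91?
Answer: -845077/129 ≈ -6551.0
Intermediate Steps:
O = 72
-131/(-129) + O*B = -131/(-129) + 72*(-91) = -131*(-1/129) - 6552 = 131/129 - 6552 = -845077/129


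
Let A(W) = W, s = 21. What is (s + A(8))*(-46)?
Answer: -1334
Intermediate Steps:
(s + A(8))*(-46) = (21 + 8)*(-46) = 29*(-46) = -1334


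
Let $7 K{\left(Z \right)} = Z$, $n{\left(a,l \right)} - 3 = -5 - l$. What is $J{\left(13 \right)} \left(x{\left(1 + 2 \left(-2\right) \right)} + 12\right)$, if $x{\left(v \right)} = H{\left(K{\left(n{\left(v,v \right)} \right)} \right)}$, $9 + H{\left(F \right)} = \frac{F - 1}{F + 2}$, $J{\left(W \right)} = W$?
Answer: $\frac{169}{5} \approx 33.8$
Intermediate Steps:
$n{\left(a,l \right)} = -2 - l$ ($n{\left(a,l \right)} = 3 - \left(5 + l\right) = -2 - l$)
$K{\left(Z \right)} = \frac{Z}{7}$
$H{\left(F \right)} = -9 + \frac{-1 + F}{2 + F}$ ($H{\left(F \right)} = -9 + \frac{F - 1}{F + 2} = -9 + \frac{-1 + F}{2 + F}$)
$x{\left(v \right)} = \frac{- \frac{117}{7} + \frac{8 v}{7}}{\frac{12}{7} - \frac{v}{7}}$ ($x{\left(v \right)} = \frac{-19 - 8 \frac{-2 - v}{7}}{2 + \frac{-2 - v}{7}} = \frac{-19 - 8 \left(- \frac{2}{7} - \frac{v}{7}\right)}{2 - \left(\frac{2}{7} + \frac{v}{7}\right)} = \frac{-19 + \left(\frac{16}{7} + \frac{8 v}{7}\right)}{\frac{12}{7} - \frac{v}{7}} = \frac{- \frac{117}{7} + \frac{8 v}{7}}{\frac{12}{7} - \frac{v}{7}}$)
$J{\left(13 \right)} \left(x{\left(1 + 2 \left(-2\right) \right)} + 12\right) = 13 \left(\frac{117 - 8 \left(1 + 2 \left(-2\right)\right)}{-12 + \left(1 + 2 \left(-2\right)\right)} + 12\right) = 13 \left(\frac{117 - 8 \left(1 - 4\right)}{-12 + \left(1 - 4\right)} + 12\right) = 13 \left(\frac{117 - -24}{-12 - 3} + 12\right) = 13 \left(\frac{117 + 24}{-15} + 12\right) = 13 \left(\left(- \frac{1}{15}\right) 141 + 12\right) = 13 \left(- \frac{47}{5} + 12\right) = 13 \cdot \frac{13}{5} = \frac{169}{5}$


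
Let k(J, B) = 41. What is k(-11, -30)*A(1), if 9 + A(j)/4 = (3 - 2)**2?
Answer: -1312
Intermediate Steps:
A(j) = -32 (A(j) = -36 + 4*(3 - 2)**2 = -36 + 4*1**2 = -36 + 4*1 = -36 + 4 = -32)
k(-11, -30)*A(1) = 41*(-32) = -1312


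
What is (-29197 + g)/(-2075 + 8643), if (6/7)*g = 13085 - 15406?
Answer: -191429/39408 ≈ -4.8576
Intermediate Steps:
g = -16247/6 (g = 7*(13085 - 15406)/6 = (7/6)*(-2321) = -16247/6 ≈ -2707.8)
(-29197 + g)/(-2075 + 8643) = (-29197 - 16247/6)/(-2075 + 8643) = -191429/6/6568 = -191429/6*1/6568 = -191429/39408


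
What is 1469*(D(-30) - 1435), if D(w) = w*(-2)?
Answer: -2019875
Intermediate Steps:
D(w) = -2*w
1469*(D(-30) - 1435) = 1469*(-2*(-30) - 1435) = 1469*(60 - 1435) = 1469*(-1375) = -2019875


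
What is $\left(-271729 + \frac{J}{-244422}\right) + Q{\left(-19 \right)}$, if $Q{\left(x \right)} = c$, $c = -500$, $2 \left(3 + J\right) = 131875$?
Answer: $- \frac{133077645145}{488844} \approx -2.7223 \cdot 10^{5}$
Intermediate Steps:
$J = \frac{131869}{2}$ ($J = -3 + \frac{1}{2} \cdot 131875 = -3 + \frac{131875}{2} = \frac{131869}{2} \approx 65935.0$)
$Q{\left(x \right)} = -500$
$\left(-271729 + \frac{J}{-244422}\right) + Q{\left(-19 \right)} = \left(-271729 + \frac{131869}{2 \left(-244422\right)}\right) - 500 = \left(-271729 + \frac{131869}{2} \left(- \frac{1}{244422}\right)\right) - 500 = \left(-271729 - \frac{131869}{488844}\right) - 500 = - \frac{132833223145}{488844} - 500 = - \frac{133077645145}{488844}$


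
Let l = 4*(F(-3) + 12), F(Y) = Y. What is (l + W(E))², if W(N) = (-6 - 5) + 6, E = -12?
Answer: 961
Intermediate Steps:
W(N) = -5 (W(N) = -11 + 6 = -5)
l = 36 (l = 4*(-3 + 12) = 4*9 = 36)
(l + W(E))² = (36 - 5)² = 31² = 961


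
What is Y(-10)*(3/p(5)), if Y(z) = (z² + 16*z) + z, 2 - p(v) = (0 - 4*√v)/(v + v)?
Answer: -525/4 + 105*√5/4 ≈ -72.553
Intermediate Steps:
p(v) = 2 + 2/√v (p(v) = 2 - (0 - 4*√v)/(v + v) = 2 - (-4*√v)/(2*v) = 2 - (-4*√v)*1/(2*v) = 2 - (-2)/√v = 2 + 2/√v)
Y(z) = z² + 17*z
Y(-10)*(3/p(5)) = (-10*(17 - 10))*(3/(2 + 2/√5)) = (-10*7)*(3/(2 + 2*(√5/5))) = -210/(2 + 2*√5/5)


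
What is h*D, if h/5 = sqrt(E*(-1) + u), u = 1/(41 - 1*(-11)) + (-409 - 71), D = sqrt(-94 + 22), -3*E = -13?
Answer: -5*sqrt(5893134)/13 ≈ -933.68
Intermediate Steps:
E = 13/3 (E = -1/3*(-13) = 13/3 ≈ 4.3333)
D = 6*I*sqrt(2) (D = sqrt(-72) = 6*I*sqrt(2) ≈ 8.4853*I)
u = -24959/52 (u = 1/(41 + 11) - 480 = 1/52 - 480 = -24959/52 ≈ -479.98)
h = 5*I*sqrt(2946567)/78 (h = 5*sqrt((13/3)*(-1) - 24959/52) = 5*sqrt(-13/3 - 24959/52) = 5*sqrt(-75553/156) = 5*(I*sqrt(2946567)/78) = 5*I*sqrt(2946567)/78 ≈ 110.04*I)
h*D = (5*I*sqrt(2946567)/78)*(6*I*sqrt(2)) = -5*sqrt(5893134)/13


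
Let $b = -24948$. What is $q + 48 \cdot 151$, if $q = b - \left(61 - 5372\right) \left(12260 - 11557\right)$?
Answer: $3715933$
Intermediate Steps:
$q = 3708685$ ($q = -24948 - \left(61 - 5372\right) \left(12260 - 11557\right) = -24948 - \left(-5311\right) 703 = -24948 - -3733633 = -24948 + 3733633 = 3708685$)
$q + 48 \cdot 151 = 3708685 + 48 \cdot 151 = 3708685 + 7248 = 3715933$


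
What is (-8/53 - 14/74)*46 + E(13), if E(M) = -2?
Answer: -34604/1961 ≈ -17.646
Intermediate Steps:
(-8/53 - 14/74)*46 + E(13) = (-8/53 - 14/74)*46 - 2 = (-8*1/53 - 14*1/74)*46 - 2 = (-8/53 - 7/37)*46 - 2 = -667/1961*46 - 2 = -30682/1961 - 2 = -34604/1961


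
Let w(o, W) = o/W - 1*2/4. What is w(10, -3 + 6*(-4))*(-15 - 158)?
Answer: 8131/54 ≈ 150.57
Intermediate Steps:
w(o, W) = -1/2 + o/W (w(o, W) = o/W - 2*1/4 = o/W - 1/2 = -1/2 + o/W)
w(10, -3 + 6*(-4))*(-15 - 158) = ((10 - (-3 + 6*(-4))/2)/(-3 + 6*(-4)))*(-15 - 158) = ((10 - (-3 - 24)/2)/(-3 - 24))*(-173) = ((10 - 1/2*(-27))/(-27))*(-173) = -(10 + 27/2)/27*(-173) = -1/27*47/2*(-173) = -47/54*(-173) = 8131/54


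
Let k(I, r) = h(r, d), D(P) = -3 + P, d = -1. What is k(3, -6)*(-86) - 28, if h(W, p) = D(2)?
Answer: 58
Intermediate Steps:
h(W, p) = -1 (h(W, p) = -3 + 2 = -1)
k(I, r) = -1
k(3, -6)*(-86) - 28 = -1*(-86) - 28 = 86 - 28 = 58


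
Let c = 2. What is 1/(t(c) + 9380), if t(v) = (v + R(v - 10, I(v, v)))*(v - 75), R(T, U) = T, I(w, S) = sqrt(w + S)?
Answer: 1/9818 ≈ 0.00010185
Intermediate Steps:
I(w, S) = sqrt(S + w)
t(v) = (-75 + v)*(-10 + 2*v) (t(v) = (v + (v - 10))*(v - 75) = (v + (-10 + v))*(-75 + v) = (-10 + 2*v)*(-75 + v) = (-75 + v)*(-10 + 2*v))
1/(t(c) + 9380) = 1/((750 - 160*2 + 2*2**2) + 9380) = 1/((750 - 320 + 2*4) + 9380) = 1/((750 - 320 + 8) + 9380) = 1/(438 + 9380) = 1/9818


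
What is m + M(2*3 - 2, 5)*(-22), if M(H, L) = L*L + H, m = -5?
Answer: -643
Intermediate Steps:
M(H, L) = H + L² (M(H, L) = L² + H = H + L²)
m + M(2*3 - 2, 5)*(-22) = -5 + ((2*3 - 2) + 5²)*(-22) = -5 + ((6 - 2) + 25)*(-22) = -5 + (4 + 25)*(-22) = -5 + 29*(-22) = -5 - 638 = -643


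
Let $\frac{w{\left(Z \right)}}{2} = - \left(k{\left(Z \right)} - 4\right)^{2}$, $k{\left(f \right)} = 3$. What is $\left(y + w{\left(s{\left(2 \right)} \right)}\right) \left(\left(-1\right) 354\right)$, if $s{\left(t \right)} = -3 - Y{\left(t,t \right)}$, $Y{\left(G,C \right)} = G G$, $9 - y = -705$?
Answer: $-252048$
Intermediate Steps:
$y = 714$ ($y = 9 - -705 = 9 + 705 = 714$)
$Y{\left(G,C \right)} = G^{2}$
$s{\left(t \right)} = -3 - t^{2}$
$w{\left(Z \right)} = -2$ ($w{\left(Z \right)} = 2 \left(- \left(3 - 4\right)^{2}\right) = 2 \left(- \left(-1\right)^{2}\right) = 2 \left(\left(-1\right) 1\right) = 2 \left(-1\right) = -2$)
$\left(y + w{\left(s{\left(2 \right)} \right)}\right) \left(\left(-1\right) 354\right) = \left(714 - 2\right) \left(\left(-1\right) 354\right) = 712 \left(-354\right) = -252048$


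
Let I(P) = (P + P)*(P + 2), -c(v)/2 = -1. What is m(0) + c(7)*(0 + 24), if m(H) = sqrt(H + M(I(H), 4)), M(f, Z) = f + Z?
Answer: 50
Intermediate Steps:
c(v) = 2 (c(v) = -2*(-1) = 2)
I(P) = 2*P*(2 + P) (I(P) = (2*P)*(2 + P) = 2*P*(2 + P))
M(f, Z) = Z + f
m(H) = sqrt(4 + H + 2*H*(2 + H)) (m(H) = sqrt(H + (4 + 2*H*(2 + H))) = sqrt(4 + H + 2*H*(2 + H)))
m(0) + c(7)*(0 + 24) = sqrt(4 + 0 + 2*0*(2 + 0)) + 2*(0 + 24) = sqrt(4 + 0 + 2*0*2) + 2*24 = sqrt(4 + 0 + 0) + 48 = sqrt(4) + 48 = 2 + 48 = 50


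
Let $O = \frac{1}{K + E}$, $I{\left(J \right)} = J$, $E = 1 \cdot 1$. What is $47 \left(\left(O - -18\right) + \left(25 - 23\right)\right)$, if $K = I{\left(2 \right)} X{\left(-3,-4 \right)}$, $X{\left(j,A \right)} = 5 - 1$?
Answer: $\frac{8507}{9} \approx 945.22$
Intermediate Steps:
$E = 1$
$X{\left(j,A \right)} = 4$
$K = 8$ ($K = 2 \cdot 4 = 8$)
$O = \frac{1}{9}$ ($O = \frac{1}{8 + 1} = \frac{1}{9} \approx 0.11111$)
$47 \left(\left(O - -18\right) + \left(25 - 23\right)\right) = 47 \left(\left(\frac{1}{9} - -18\right) + \left(25 - 23\right)\right) = 47 \left(\left(\frac{1}{9} + 18\right) + \left(25 - 23\right)\right) = 47 \left(\frac{163}{9} + 2\right) = 47 \cdot \frac{181}{9} = \frac{8507}{9}$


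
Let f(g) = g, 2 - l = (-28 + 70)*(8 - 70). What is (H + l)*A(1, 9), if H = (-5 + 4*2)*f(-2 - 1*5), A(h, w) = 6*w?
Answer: 139590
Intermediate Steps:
l = 2606 (l = 2 - (-28 + 70)*(8 - 70) = 2 - 42*(-62) = 2 - 1*(-2604) = 2 + 2604 = 2606)
H = -21 (H = (-5 + 4*2)*(-2 - 1*5) = (-5 + 8)*(-2 - 5) = 3*(-7) = -21)
(H + l)*A(1, 9) = (-21 + 2606)*(6*9) = 2585*54 = 139590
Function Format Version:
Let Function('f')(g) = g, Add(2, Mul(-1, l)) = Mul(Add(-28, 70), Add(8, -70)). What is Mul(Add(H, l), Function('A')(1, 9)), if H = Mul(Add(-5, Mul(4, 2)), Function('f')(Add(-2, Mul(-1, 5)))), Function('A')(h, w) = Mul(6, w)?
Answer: 139590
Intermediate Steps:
l = 2606 (l = Add(2, Mul(-1, Mul(Add(-28, 70), Add(8, -70)))) = Add(2, Mul(-1, Mul(42, -62))) = Add(2, Mul(-1, -2604)) = Add(2, 2604) = 2606)
H = -21 (H = Mul(Add(-5, Mul(4, 2)), Add(-2, Mul(-1, 5))) = Mul(Add(-5, 8), Add(-2, -5)) = Mul(3, -7) = -21)
Mul(Add(H, l), Function('A')(1, 9)) = Mul(Add(-21, 2606), Mul(6, 9)) = Mul(2585, 54) = 139590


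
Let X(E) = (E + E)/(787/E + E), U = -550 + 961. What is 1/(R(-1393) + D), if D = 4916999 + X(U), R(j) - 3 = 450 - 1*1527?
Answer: 84854/417136068871 ≈ 2.0342e-7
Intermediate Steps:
U = 411
R(j) = -1074 (R(j) = 3 + (450 - 1*1527) = 3 + (450 - 1527) = 3 - 1077 = -1074)
X(E) = 2*E/(E + 787/E) (X(E) = (2*E)/(E + 787/E) = 2*E/(E + 787/E))
D = 417227202067/84854 (D = 4916999 + 2*411**2/(787 + 411**2) = 4916999 + 2*168921/(787 + 168921) = 4916999 + 2*168921/169708 = 4916999 + 2*168921*(1/169708) = 4916999 + 168921/84854 = 417227202067/84854 ≈ 4.9170e+6)
1/(R(-1393) + D) = 1/(-1074 + 417227202067/84854) = 1/(417136068871/84854) = 84854/417136068871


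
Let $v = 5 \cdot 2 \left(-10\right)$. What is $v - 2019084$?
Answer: $-2019184$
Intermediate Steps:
$v = -100$ ($v = 10 \left(-10\right) = -100$)
$v - 2019084 = -100 - 2019084 = -2019184$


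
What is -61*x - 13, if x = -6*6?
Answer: 2183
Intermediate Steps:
x = -36
-61*x - 13 = -61*(-36) - 13 = 2196 - 13 = 2183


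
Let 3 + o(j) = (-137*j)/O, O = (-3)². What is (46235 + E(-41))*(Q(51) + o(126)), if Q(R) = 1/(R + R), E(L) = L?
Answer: -1508549759/17 ≈ -8.8738e+7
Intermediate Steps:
O = 9
o(j) = -3 - 137*j/9
Q(R) = 1/(2*R)
(46235 + E(-41))*(Q(51) + o(126)) = (46235 - 41)*((½)/51 + (-3 - 137/9*126)) = 46194*((½)*(1/51) + (-3 - 1918)) = 46194*(1/102 - 1921) = 46194*(-195941/102) = -1508549759/17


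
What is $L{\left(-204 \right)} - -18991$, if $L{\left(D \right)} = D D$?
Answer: $60607$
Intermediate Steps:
$L{\left(D \right)} = D^{2}$
$L{\left(-204 \right)} - -18991 = \left(-204\right)^{2} - -18991 = 41616 + 18991 = 60607$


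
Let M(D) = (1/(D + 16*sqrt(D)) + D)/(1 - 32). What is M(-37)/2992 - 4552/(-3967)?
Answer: 61874845843/53904262456 + I*sqrt(37)/62845277 ≈ 1.1479 + 9.6789e-8*I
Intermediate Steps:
M(D) = -D/31 - 1/(31*(D + 16*sqrt(D))) (M(D) = (D + 1/(D + 16*sqrt(D)))/(-31) = (D + 1/(D + 16*sqrt(D)))*(-1/31) = -D/31 - 1/(31*(D + 16*sqrt(D))))
M(-37)/2992 - 4552/(-3967) = ((-1 - 1*(-37)**2 - (-592)*I*sqrt(37))/(31*(-37 + 16*sqrt(-37))))/2992 - 4552/(-3967) = ((-1 - 1*1369 - (-592)*I*sqrt(37))/(31*(-37 + 16*(I*sqrt(37)))))*(1/2992) - 4552*(-1/3967) = ((-1 - 1369 + 592*I*sqrt(37))/(31*(-37 + 16*I*sqrt(37))))*(1/2992) + 4552/3967 = ((-1370 + 592*I*sqrt(37))/(31*(-37 + 16*I*sqrt(37))))*(1/2992) + 4552/3967 = (-1370 + 592*I*sqrt(37))/(92752*(-37 + 16*I*sqrt(37))) + 4552/3967 = 4552/3967 + (-1370 + 592*I*sqrt(37))/(92752*(-37 + 16*I*sqrt(37)))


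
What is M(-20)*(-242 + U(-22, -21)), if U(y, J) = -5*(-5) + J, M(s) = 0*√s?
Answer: 0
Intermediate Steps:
M(s) = 0
U(y, J) = 25 + J
M(-20)*(-242 + U(-22, -21)) = 0*(-242 + (25 - 21)) = 0*(-242 + 4) = 0*(-238) = 0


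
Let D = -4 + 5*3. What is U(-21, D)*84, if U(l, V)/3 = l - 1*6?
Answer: -6804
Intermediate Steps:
D = 11 (D = -4 + 15 = 11)
U(l, V) = -18 + 3*l (U(l, V) = 3*(l - 1*6) = 3*(l - 6) = 3*(-6 + l) = -18 + 3*l)
U(-21, D)*84 = (-18 + 3*(-21))*84 = (-18 - 63)*84 = -81*84 = -6804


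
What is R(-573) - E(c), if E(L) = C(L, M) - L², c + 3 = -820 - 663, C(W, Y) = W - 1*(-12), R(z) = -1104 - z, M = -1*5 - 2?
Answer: 2209139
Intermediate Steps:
M = -7 (M = -5 - 2 = -7)
C(W, Y) = 12 + W (C(W, Y) = W + 12 = 12 + W)
c = -1486 (c = -3 + (-820 - 663) = -3 - 1483 = -1486)
E(L) = 12 + L - L² (E(L) = (12 + L) - L² = 12 + L - L²)
R(-573) - E(c) = (-1104 - 1*(-573)) - (12 - 1486 - 1*(-1486)²) = (-1104 + 573) - (12 - 1486 - 1*2208196) = -531 - (12 - 1486 - 2208196) = -531 - 1*(-2209670) = -531 + 2209670 = 2209139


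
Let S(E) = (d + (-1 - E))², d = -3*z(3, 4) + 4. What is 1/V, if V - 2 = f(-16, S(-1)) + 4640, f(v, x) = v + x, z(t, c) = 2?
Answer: 1/4630 ≈ 0.00021598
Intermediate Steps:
d = -2 (d = -3*2 + 4 = -6 + 4 = -2)
S(E) = (-3 - E)² (S(E) = (-2 + (-1 - E))² = (-3 - E)²)
V = 4630 (V = 2 + ((-16 + (3 - 1)²) + 4640) = 2 + ((-16 + 2²) + 4640) = 2 + ((-16 + 4) + 4640) = 2 + (-12 + 4640) = 2 + 4628 = 4630)
1/V = 1/4630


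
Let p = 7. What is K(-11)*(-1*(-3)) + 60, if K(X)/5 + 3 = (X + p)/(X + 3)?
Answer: 45/2 ≈ 22.500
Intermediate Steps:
K(X) = -15 + 5*(7 + X)/(3 + X) (K(X) = -15 + 5*((X + 7)/(X + 3)) = -15 + 5*((7 + X)/(3 + X)) = -15 + 5*(7 + X)/(3 + X))
K(-11)*(-1*(-3)) + 60 = (10*(-1 - 1*(-11))/(3 - 11))*(-1*(-3)) + 60 = (10*(-1 + 11)/(-8))*3 + 60 = (10*(-⅛)*10)*3 + 60 = -25/2*3 + 60 = -75/2 + 60 = 45/2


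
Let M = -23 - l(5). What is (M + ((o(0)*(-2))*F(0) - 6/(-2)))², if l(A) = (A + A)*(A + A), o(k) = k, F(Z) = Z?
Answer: 14400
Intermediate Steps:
l(A) = 4*A² (l(A) = (2*A)*(2*A) = 4*A²)
M = -123 (M = -23 - 4*5² = -23 - 4*25 = -23 - 1*100 = -23 - 100 = -123)
(M + ((o(0)*(-2))*F(0) - 6/(-2)))² = (-123 + ((0*(-2))*0 - 6/(-2)))² = (-123 + (0*0 - 6*(-½)))² = (-123 + (0 + 3))² = (-123 + 3)² = (-120)² = 14400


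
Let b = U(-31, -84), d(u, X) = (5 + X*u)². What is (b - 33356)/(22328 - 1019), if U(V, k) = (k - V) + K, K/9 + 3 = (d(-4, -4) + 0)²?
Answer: 1716893/21309 ≈ 80.571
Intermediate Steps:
K = 1750302 (K = -27 + 9*((5 - 4*(-4))² + 0)² = -27 + 9*((5 + 16)² + 0)² = -27 + 9*(21² + 0)² = -27 + 9*(441 + 0)² = -27 + 9*441² = -27 + 9*194481 = -27 + 1750329 = 1750302)
U(V, k) = 1750302 + k - V (U(V, k) = (k - V) + 1750302 = 1750302 + k - V)
b = 1750249 (b = 1750302 - 84 - 1*(-31) = 1750302 - 84 + 31 = 1750249)
(b - 33356)/(22328 - 1019) = (1750249 - 33356)/(22328 - 1019) = 1716893/21309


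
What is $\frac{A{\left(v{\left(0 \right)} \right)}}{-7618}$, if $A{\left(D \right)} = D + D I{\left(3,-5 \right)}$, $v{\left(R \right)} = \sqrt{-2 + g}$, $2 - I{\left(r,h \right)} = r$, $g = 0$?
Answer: $0$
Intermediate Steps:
$I{\left(r,h \right)} = 2 - r$
$v{\left(R \right)} = i \sqrt{2}$ ($v{\left(R \right)} = \sqrt{-2 + 0} = \sqrt{-2} = i \sqrt{2}$)
$A{\left(D \right)} = 0$ ($A{\left(D \right)} = D + D \left(2 - 3\right) = D + D \left(-1\right) = D - D = 0$)
$\frac{A{\left(v{\left(0 \right)} \right)}}{-7618} = \frac{0}{-7618} = 0 \left(- \frac{1}{7618}\right) = 0$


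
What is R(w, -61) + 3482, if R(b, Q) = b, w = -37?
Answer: 3445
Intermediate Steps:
R(w, -61) + 3482 = -37 + 3482 = 3445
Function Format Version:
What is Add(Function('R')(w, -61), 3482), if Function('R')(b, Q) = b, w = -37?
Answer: 3445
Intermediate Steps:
Add(Function('R')(w, -61), 3482) = Add(-37, 3482) = 3445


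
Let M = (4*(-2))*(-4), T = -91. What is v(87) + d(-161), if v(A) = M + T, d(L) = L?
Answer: -220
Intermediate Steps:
M = 32 (M = -8*(-4) = 32)
v(A) = -59 (v(A) = 32 - 91 = -59)
v(87) + d(-161) = -59 - 161 = -220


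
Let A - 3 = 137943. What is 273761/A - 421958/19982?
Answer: -26368562983/1378218486 ≈ -19.132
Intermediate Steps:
A = 137946 (A = 3 + 137943 = 137946)
273761/A - 421958/19982 = 273761/137946 - 421958/19982 = 273761*(1/137946) - 421958*1/19982 = 273761/137946 - 210979/9991 = -26368562983/1378218486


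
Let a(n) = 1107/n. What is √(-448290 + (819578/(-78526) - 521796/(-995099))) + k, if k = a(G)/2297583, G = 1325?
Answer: 123/338255275 + I*√13966002449839302011778209/5581510291 ≈ 3.6363e-7 + 669.55*I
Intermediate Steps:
k = 123/338255275 (k = (1107/1325)/2297583 = (1107*(1/1325))*(1/2297583) = (1107/1325)*(1/2297583) = 123/338255275 ≈ 3.6363e-7)
√(-448290 + (819578/(-78526) - 521796/(-995099))) + k = √(-448290 + (819578/(-78526) - 521796/(-995099))) + 123/338255275 = √(-448290 + (819578*(-1/78526) - 521796*(-1/995099))) + 123/338255275 = √(-448290 + (-409789/39263 + 521796/995099)) + 123/338255275 = √(-448290 - 55327621109/5581510291) + 123/338255275 = √(-2502190575973499/5581510291) + 123/338255275 = I*√13966002449839302011778209/5581510291 + 123/338255275 = 123/338255275 + I*√13966002449839302011778209/5581510291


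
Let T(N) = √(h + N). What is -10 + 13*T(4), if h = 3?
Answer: -10 + 13*√7 ≈ 24.395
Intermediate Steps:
T(N) = √(3 + N)
-10 + 13*T(4) = -10 + 13*√(3 + 4) = -10 + 13*√7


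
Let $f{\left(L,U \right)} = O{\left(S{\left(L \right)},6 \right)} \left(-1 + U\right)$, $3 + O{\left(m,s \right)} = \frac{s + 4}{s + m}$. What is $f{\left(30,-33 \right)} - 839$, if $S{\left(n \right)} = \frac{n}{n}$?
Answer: $- \frac{5499}{7} \approx -785.57$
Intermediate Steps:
$S{\left(n \right)} = 1$
$O{\left(m,s \right)} = -3 + \frac{4 + s}{m + s}$ ($O{\left(m,s \right)} = -3 + \frac{s + 4}{s + m} = -3 + \frac{4 + s}{m + s}$)
$f{\left(L,U \right)} = \frac{11}{7} - \frac{11 U}{7}$ ($f{\left(L,U \right)} = \frac{4 - 3 - 12}{1 + 6} \left(-1 + U\right) = \frac{4 - 3 - 12}{7} \left(-1 + U\right) = \frac{1}{7} \left(-11\right) \left(-1 + U\right) = - \frac{11 \left(-1 + U\right)}{7} = \frac{11}{7} - \frac{11 U}{7}$)
$f{\left(30,-33 \right)} - 839 = \left(\frac{11}{7} - - \frac{363}{7}\right) - 839 = \left(\frac{11}{7} + \frac{363}{7}\right) - 839 = \frac{374}{7} - 839 = - \frac{5499}{7}$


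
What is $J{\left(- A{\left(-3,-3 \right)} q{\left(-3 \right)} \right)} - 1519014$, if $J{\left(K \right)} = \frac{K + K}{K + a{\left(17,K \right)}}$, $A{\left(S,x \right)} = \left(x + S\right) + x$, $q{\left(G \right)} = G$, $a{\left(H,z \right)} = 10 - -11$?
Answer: $-1519005$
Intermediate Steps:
$a{\left(H,z \right)} = 21$ ($a{\left(H,z \right)} = 10 + 11 = 21$)
$A{\left(S,x \right)} = S + 2 x$ ($A{\left(S,x \right)} = \left(S + x\right) + x = S + 2 x$)
$J{\left(K \right)} = \frac{2 K}{21 + K}$ ($J{\left(K \right)} = \frac{K + K}{K + 21} = \frac{2 K}{21 + K}$)
$J{\left(- A{\left(-3,-3 \right)} q{\left(-3 \right)} \right)} - 1519014 = \frac{2 - (-3 + 2 \left(-3\right)) \left(-3\right)}{21 + - (-3 + 2 \left(-3\right)) \left(-3\right)} - 1519014 = \frac{2 - (-3 - 6) \left(-3\right)}{21 + - (-3 - 6) \left(-3\right)} - 1519014 = \frac{2 \left(-1\right) \left(-9\right) \left(-3\right)}{21 + \left(-1\right) \left(-9\right) \left(-3\right)} - 1519014 = \frac{2 \cdot 9 \left(-3\right)}{21 + 9 \left(-3\right)} - 1519014 = 2 \left(-27\right) \frac{1}{21 - 27} - 1519014 = 2 \left(-27\right) \frac{1}{-6} - 1519014 = 2 \left(-27\right) \left(- \frac{1}{6}\right) - 1519014 = 9 - 1519014 = -1519005$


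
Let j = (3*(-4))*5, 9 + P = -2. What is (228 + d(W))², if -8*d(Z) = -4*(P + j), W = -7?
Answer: 148225/4 ≈ 37056.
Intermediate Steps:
P = -11 (P = -9 - 2 = -11)
j = -60 (j = -12*5 = -60)
d(Z) = -71/2 (d(Z) = -(-1)*(-11 - 60)/2 = -(-1)*(-71)/2 = -⅛*284 = -71/2)
(228 + d(W))² = (228 - 71/2)² = (385/2)² = 148225/4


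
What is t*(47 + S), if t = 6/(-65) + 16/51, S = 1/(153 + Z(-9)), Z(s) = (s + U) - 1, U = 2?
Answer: 1667648/160225 ≈ 10.408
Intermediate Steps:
Z(s) = 1 + s (Z(s) = (s + 2) - 1 = (2 + s) - 1 = 1 + s)
S = 1/145 (S = 1/(153 + (1 - 9)) = 1/(153 - 8) = 1/145 ≈ 0.0068966)
t = 734/3315 (t = 6*(-1/65) + 16*(1/51) = -6/65 + 16/51 = 734/3315 ≈ 0.22142)
t*(47 + S) = 734*(47 + 1/145)/3315 = (734/3315)*(6816/145) = 1667648/160225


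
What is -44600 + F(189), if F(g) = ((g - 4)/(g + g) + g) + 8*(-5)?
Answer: -16802293/378 ≈ -44451.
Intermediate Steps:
F(g) = -40 + g + (-4 + g)/(2*g) (F(g) = ((-4 + g)/((2*g)) + g) - 40 = ((-4 + g)*(1/(2*g)) + g) - 40 = ((-4 + g)/(2*g) + g) - 40 = (g + (-4 + g)/(2*g)) - 40 = -40 + g + (-4 + g)/(2*g))
-44600 + F(189) = -44600 + (-79/2 + 189 - 2/189) = -44600 + 56507/378 = -16802293/378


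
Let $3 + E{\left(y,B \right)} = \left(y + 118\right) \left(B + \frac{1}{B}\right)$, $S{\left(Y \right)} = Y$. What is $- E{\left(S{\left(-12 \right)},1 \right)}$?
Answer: $-209$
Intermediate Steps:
$E{\left(y,B \right)} = -3 + \left(118 + y\right) \left(B + \frac{1}{B}\right)$ ($E{\left(y,B \right)} = -3 + \left(y + 118\right) \left(B + \frac{1}{B}\right) = -3 + \left(118 + y\right) \left(B + \frac{1}{B}\right)$)
$- E{\left(S{\left(-12 \right)},1 \right)} = - \frac{118 - 12 + 1 \left(-3 + 118 \cdot 1 + 1 \left(-12\right)\right)}{1} = - 1 \left(118 - 12 + 1 \left(-3 + 118 - 12\right)\right) = - 1 \left(118 - 12 + 1 \cdot 103\right) = - 1 \left(118 - 12 + 103\right) = - 1 \cdot 209 = \left(-1\right) 209 = -209$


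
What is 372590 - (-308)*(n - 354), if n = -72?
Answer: 241382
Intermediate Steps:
372590 - (-308)*(n - 354) = 372590 - (-308)*(-72 - 354) = 372590 - (-308)*(-426) = 372590 - 1*131208 = 372590 - 131208 = 241382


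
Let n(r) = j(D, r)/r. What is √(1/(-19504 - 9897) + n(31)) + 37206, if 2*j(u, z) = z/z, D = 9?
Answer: 37206 + √53480948218/1822862 ≈ 37206.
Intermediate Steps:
j(u, z) = ½ (j(u, z) = (z/z)/2 = (½)*1 = ½)
n(r) = 1/(2*r)
√(1/(-19504 - 9897) + n(31)) + 37206 = √(1/(-19504 - 9897) + (½)/31) + 37206 = √(1/(-29401) + (½)*(1/31)) + 37206 = √(-1/29401 + 1/62) + 37206 = √(29339/1822862) + 37206 = √53480948218/1822862 + 37206 = 37206 + √53480948218/1822862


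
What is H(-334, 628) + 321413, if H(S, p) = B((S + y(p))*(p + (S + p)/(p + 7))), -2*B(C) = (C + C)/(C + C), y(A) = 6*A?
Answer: 642825/2 ≈ 3.2141e+5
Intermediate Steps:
B(C) = -½ (B(C) = -(C + C)/(2*(C + C)) = -2*C/(2*(2*C)) = -2*C*1/(2*C)/2 = -½*1 = -½)
H(S, p) = -½
H(-334, 628) + 321413 = -½ + 321413 = 642825/2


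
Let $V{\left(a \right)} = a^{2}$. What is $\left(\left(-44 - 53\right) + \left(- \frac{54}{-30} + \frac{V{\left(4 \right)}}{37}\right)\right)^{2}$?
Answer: $\frac{307371024}{34225} \approx 8980.9$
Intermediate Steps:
$\left(\left(-44 - 53\right) + \left(- \frac{54}{-30} + \frac{V{\left(4 \right)}}{37}\right)\right)^{2} = \left(\left(-44 - 53\right) + \left(- \frac{54}{-30} + \frac{4^{2}}{37}\right)\right)^{2} = \left(-97 + \left(\left(-54\right) \left(- \frac{1}{30}\right) + 16 \cdot \frac{1}{37}\right)\right)^{2} = \left(-97 + \left(\frac{9}{5} + \frac{16}{37}\right)\right)^{2} = \left(-97 + \frac{413}{185}\right)^{2} = \left(- \frac{17532}{185}\right)^{2} = \frac{307371024}{34225}$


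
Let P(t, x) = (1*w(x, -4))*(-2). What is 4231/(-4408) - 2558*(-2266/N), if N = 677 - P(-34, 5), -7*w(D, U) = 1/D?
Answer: 1622817907/189544 ≈ 8561.7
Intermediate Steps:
w(D, U) = -1/(7*D)
P(t, x) = 2/(7*x) (P(t, x) = (1*(-1/(7*x)))*(-2) = -1/(7*x)*(-2) = 2/(7*x))
N = 23693/35 (N = 677 - 2/(7*5) = 677 - 1*2/35 = 677 - 2/35 = 23693/35 ≈ 676.94)
4231/(-4408) - 2558*(-2266/N) = 4231/(-4408) - 2558/((23693/35)/(-2266)) = 4231*(-1/4408) - 2558/((23693/35)*(-1/2266)) = -4231/4408 - 2558/(-23693/79310) = -4231/4408 - 2558*(-79310/23693) = -4231/4408 + 202874980/23693 = 1622817907/189544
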